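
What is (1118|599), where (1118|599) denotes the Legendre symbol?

(1118|599)
  = (519|599)    [1118 ≡ 519 mod 599]
  = -(599|519)    [QR: both ≡ 3 mod 4, sign flips]
  = -(80|519)    [599 ≡ 80 mod 519]
  = -(5|519)    [519 ≡ 7 mod 8 ⇒ (2|519)^4 = +1]
  = -(519|5)    [QR: 5 ≡ 1 mod 4, sign kept]
  = -(4|5)    [519 ≡ 4 mod 5]
  = -(1|5)    [5 ≡ 5 mod 8 ⇒ (2|5)^2 = +1]
  = -1    [(1|5) = 1]

-1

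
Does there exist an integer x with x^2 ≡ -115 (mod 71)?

(-115/71)
  = -(115/71)    [71 ≡ 3 mod 4 ⇒ (-1/71) = -1]
  = -(44/71)    [115 ≡ 44 mod 71]
  = -(11/71)    [71 ≡ 7 mod 8 ⇒ (2/71)^2 = +1]
  = (71/11)    [QR: both ≡ 3 mod 4, sign flips]
  = (5/11)    [71 ≡ 5 mod 11]
  = (11/5)    [QR: 5 ≡ 1 mod 4, sign kept]
  = (1/5)    [11 ≡ 1 mod 5]
  = 1    [(1/5) = 1]
The Legendre symbol is 1, so x^2 ≡ -115 (mod 71) has solution.

yes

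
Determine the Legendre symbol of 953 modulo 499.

-1

(953/499)
  = (454/499)    [953 ≡ 454 mod 499]
  = -(227/499)    [499 ≡ 3 mod 8 ⇒ (2/499) = -1]
  = (499/227)    [QR: both ≡ 3 mod 4, sign flips]
  = (45/227)    [499 ≡ 45 mod 227]
  = (227/45)    [QR: 45 ≡ 1 mod 4, sign kept]
  = (2/45)    [227 ≡ 2 mod 45]
  = -(1/45)    [45 ≡ 5 mod 8 ⇒ (2/45) = -1]
  = -1    [(1/45) = 1]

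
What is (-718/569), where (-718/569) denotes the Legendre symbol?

-1

Pull out -1: (-718/569) = (-1/569)·(718/569). Since 569 ≡ 1 (mod 4), (-1/569) = +1. Now have (718/569).
Reduce the numerator: 718 ≡ 149 (mod 569), so (718/569) = (149/569).
149 ≡ 1 (mod 4), so quadratic reciprocity gives (149/569) = (569/149). Reduce: 569 ≡ 122 (mod 149). Now have (122/149).
Factor out 2: 122 = 2·61. Since 149 ≡ 5 (mod 8), (2/149) = -1. Now have -(61/149).
61 ≡ 1 (mod 4), so quadratic reciprocity gives (61/149) = (149/61). Reduce: 149 ≡ 27 (mod 61). Now have -(27/61).
61 ≡ 1 (mod 4), so quadratic reciprocity gives (27/61) = (61/27). Reduce: 61 ≡ 7 (mod 27). Now have -(7/27).
Both 7 ≡ 3 and 27 ≡ 3 (mod 4), so reciprocity gives (7/27) = -(27/7). Reduce: 27 ≡ 6 (mod 7). Now have (6/7).
Factor out 2: 6 = 2·3. Since 7 ≡ 7 (mod 8), (2/7) = +1. Now have (3/7).
Both 3 ≡ 3 and 7 ≡ 3 (mod 4), so reciprocity gives (3/7) = -(7/3). Reduce: 7 ≡ 1 (mod 3). Now have -(1/3).
(1/3) = 1. Collecting the sign factors: -1.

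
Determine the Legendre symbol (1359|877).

Reduce the numerator: 1359 ≡ 482 (mod 877), so (1359|877) = (482|877).
Factor out 2: 482 = 2·241. Since 877 ≡ 5 (mod 8), (2|877) = -1. Now have -(241|877).
241 ≡ 1 (mod 4), so quadratic reciprocity gives (241|877) = (877|241). Reduce: 877 ≡ 154 (mod 241). Now have -(154|241).
Factor out 2: 154 = 2·77. Since 241 ≡ 1 (mod 8), (2|241) = +1. Now have -(77|241).
77 ≡ 1 (mod 4), so quadratic reciprocity gives (77|241) = (241|77). Reduce: 241 ≡ 10 (mod 77). Now have -(10|77).
Factor out 2: 10 = 2·5. Since 77 ≡ 5 (mod 8), (2|77) = -1. Now have (5|77).
5 ≡ 1 (mod 4), so quadratic reciprocity gives (5|77) = (77|5). Reduce: 77 ≡ 2 (mod 5). Now have (2|5).
Factor out 2: 2 = 2. Since 5 ≡ 5 (mod 8), (2|5) = -1. Now have -(1|5).
(1|5) = 1. Collecting the sign factors: -1.

-1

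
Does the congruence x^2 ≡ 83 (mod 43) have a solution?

(83|43)
  = (40|43)    [83 ≡ 40 mod 43]
  = -(5|43)    [43 ≡ 3 mod 8 ⇒ (2|43)^3 = -1]
  = -(43|5)    [QR: 5 ≡ 1 mod 4, sign kept]
  = -(3|5)    [43 ≡ 3 mod 5]
  = -(5|3)    [QR: 5 ≡ 1 mod 4, sign kept]
  = -(2|3)    [5 ≡ 2 mod 3]
  = (1|3)    [3 ≡ 3 mod 8 ⇒ (2|3) = -1]
  = 1    [(1|3) = 1]
The Legendre symbol is 1, so x^2 ≡ 83 (mod 43) has solution.

yes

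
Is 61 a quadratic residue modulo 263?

61 ≡ 1 (mod 4), so quadratic reciprocity gives (61/263) = (263/61). Reduce: 263 ≡ 19 (mod 61). Now have (19/61).
61 ≡ 1 (mod 4), so quadratic reciprocity gives (19/61) = (61/19). Reduce: 61 ≡ 4 (mod 19). Now have (4/19).
Factor out 2: 4 = 2^2. Since 19 ≡ 3 (mod 8), (2/19) = -1, and (2/19)^2 = +1. Now have (1/19).
(1/19) = 1. Collecting the sign factors: 1.
The Legendre symbol is 1, so x^2 ≡ 61 (mod 263) has solution.

yes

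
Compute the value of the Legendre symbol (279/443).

-1

(279/443)
  = -(443/279)    [QR: both ≡ 3 mod 4, sign flips]
  = -(164/279)    [443 ≡ 164 mod 279]
  = -(41/279)    [279 ≡ 7 mod 8 ⇒ (2/279)^2 = +1]
  = -(279/41)    [QR: 41 ≡ 1 mod 4, sign kept]
  = -(33/41)    [279 ≡ 33 mod 41]
  = -(41/33)    [QR: 33 ≡ 1 mod 4, sign kept]
  = -(8/33)    [41 ≡ 8 mod 33]
  = -(1/33)    [33 ≡ 1 mod 8 ⇒ (2/33)^3 = +1]
  = -1    [(1/33) = 1]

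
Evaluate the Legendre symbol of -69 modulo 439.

-1

Pull out -1: (-69|439) = (-1|439)·(69|439). Since 439 ≡ 3 (mod 4), (-1|439) = -1. Now have -(69|439).
69 ≡ 1 (mod 4), so quadratic reciprocity gives (69|439) = (439|69). Reduce: 439 ≡ 25 (mod 69). Now have -(25|69).
25 ≡ 1 (mod 4), so quadratic reciprocity gives (25|69) = (69|25). Reduce: 69 ≡ 19 (mod 25). Now have -(19|25).
25 ≡ 1 (mod 4), so quadratic reciprocity gives (19|25) = (25|19). Reduce: 25 ≡ 6 (mod 19). Now have -(6|19).
Factor out 2: 6 = 2·3. Since 19 ≡ 3 (mod 8), (2|19) = -1. Now have (3|19).
Both 3 ≡ 3 and 19 ≡ 3 (mod 4), so reciprocity gives (3|19) = -(19|3). Reduce: 19 ≡ 1 (mod 3). Now have -(1|3).
(1|3) = 1. Collecting the sign factors: -1.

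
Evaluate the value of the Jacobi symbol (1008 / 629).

-1

Reduce the numerator: 1008 ≡ 379 (mod 629), so (1008 / 629) = (379 / 629).
629 ≡ 1 (mod 4), so quadratic reciprocity gives (379 / 629) = (629 / 379). Reduce: 629 ≡ 250 (mod 379). Now have (250 / 379).
Factor out 2: 250 = 2·125. Since 379 ≡ 3 (mod 8), (2 / 379) = -1. Now have -(125 / 379).
125 ≡ 1 (mod 4), so quadratic reciprocity gives (125 / 379) = (379 / 125). Reduce: 379 ≡ 4 (mod 125). Now have -(4 / 125).
Factor out 2: 4 = 2^2. Since 125 ≡ 5 (mod 8), (2 / 125) = -1, and (2 / 125)^2 = +1. Now have -(1 / 125).
(1 / 125) = 1. Collecting the sign factors: -1.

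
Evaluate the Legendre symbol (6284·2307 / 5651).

By multiplicativity, (6284·2307 / 5651) = (6284 / 5651)·(2307 / 5651).
First factor (6284 / 5651):
Reduce the numerator: 6284 ≡ 633 (mod 5651), so (6284 / 5651) = (633 / 5651).
633 ≡ 1 (mod 4), so quadratic reciprocity gives (633 / 5651) = (5651 / 633). Reduce: 5651 ≡ 587 (mod 633). Now have (587 / 633).
633 ≡ 1 (mod 4), so quadratic reciprocity gives (587 / 633) = (633 / 587). Reduce: 633 ≡ 46 (mod 587). Now have (46 / 587).
Factor out 2: 46 = 2·23. Since 587 ≡ 3 (mod 8), (2 / 587) = -1. Now have -(23 / 587).
Both 23 ≡ 3 and 587 ≡ 3 (mod 4), so reciprocity gives (23 / 587) = -(587 / 23). Reduce: 587 ≡ 12 (mod 23). Now have (12 / 23).
Factor out 2: 12 = 2^2·3. Since 23 ≡ 7 (mod 8), (2 / 23) = +1, and (2 / 23)^2 = +1. Now have (3 / 23).
Both 3 ≡ 3 and 23 ≡ 3 (mod 4), so reciprocity gives (3 / 23) = -(23 / 3). Reduce: 23 ≡ 2 (mod 3). Now have -(2 / 3).
Factor out 2: 2 = 2. Since 3 ≡ 3 (mod 8), (2 / 3) = -1. Now have (1 / 3).
(1 / 3) = 1. Collecting the sign factors: 1.
Second factor (2307 / 5651):
Both 2307 ≡ 3 and 5651 ≡ 3 (mod 4), so reciprocity gives (2307 / 5651) = -(5651 / 2307). Reduce: 5651 ≡ 1037 (mod 2307). Now have -(1037 / 2307).
1037 ≡ 1 (mod 4), so quadratic reciprocity gives (1037 / 2307) = (2307 / 1037). Reduce: 2307 ≡ 233 (mod 1037). Now have -(233 / 1037).
233 ≡ 1 (mod 4), so quadratic reciprocity gives (233 / 1037) = (1037 / 233). Reduce: 1037 ≡ 105 (mod 233). Now have -(105 / 233).
105 ≡ 1 (mod 4), so quadratic reciprocity gives (105 / 233) = (233 / 105). Reduce: 233 ≡ 23 (mod 105). Now have -(23 / 105).
105 ≡ 1 (mod 4), so quadratic reciprocity gives (23 / 105) = (105 / 23). Reduce: 105 ≡ 13 (mod 23). Now have -(13 / 23).
13 ≡ 1 (mod 4), so quadratic reciprocity gives (13 / 23) = (23 / 13). Reduce: 23 ≡ 10 (mod 13). Now have -(10 / 13).
Factor out 2: 10 = 2·5. Since 13 ≡ 5 (mod 8), (2 / 13) = -1. Now have (5 / 13).
5 ≡ 1 (mod 4), so quadratic reciprocity gives (5 / 13) = (13 / 5). Reduce: 13 ≡ 3 (mod 5). Now have (3 / 5).
5 ≡ 1 (mod 4), so quadratic reciprocity gives (3 / 5) = (5 / 3). Reduce: 5 ≡ 2 (mod 3). Now have (2 / 3).
Factor out 2: 2 = 2. Since 3 ≡ 3 (mod 8), (2 / 3) = -1. Now have -(1 / 3).
(1 / 3) = 1. Collecting the sign factors: -1.
Product: (1)·(-1) = -1.

-1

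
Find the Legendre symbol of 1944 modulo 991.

-1

Reduce the numerator: 1944 ≡ 953 (mod 991), so (1944|991) = (953|991).
953 ≡ 1 (mod 4), so quadratic reciprocity gives (953|991) = (991|953). Reduce: 991 ≡ 38 (mod 953). Now have (38|953).
Factor out 2: 38 = 2·19. Since 953 ≡ 1 (mod 8), (2|953) = +1. Now have (19|953).
953 ≡ 1 (mod 4), so quadratic reciprocity gives (19|953) = (953|19). Reduce: 953 ≡ 3 (mod 19). Now have (3|19).
Both 3 ≡ 3 and 19 ≡ 3 (mod 4), so reciprocity gives (3|19) = -(19|3). Reduce: 19 ≡ 1 (mod 3). Now have -(1|3).
(1|3) = 1. Collecting the sign factors: -1.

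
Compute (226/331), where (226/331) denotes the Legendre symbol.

-1

(226/331)
  = -(113/331)    [331 ≡ 3 mod 8 ⇒ (2/331) = -1]
  = -(331/113)    [QR: 113 ≡ 1 mod 4, sign kept]
  = -(105/113)    [331 ≡ 105 mod 113]
  = -(113/105)    [QR: 105 ≡ 1 mod 4, sign kept]
  = -(8/105)    [113 ≡ 8 mod 105]
  = -(1/105)    [105 ≡ 1 mod 8 ⇒ (2/105)^3 = +1]
  = -1    [(1/105) = 1]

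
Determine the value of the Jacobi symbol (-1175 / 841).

Pull out -1: (-1175 / 841) = (-1 / 841)·(1175 / 841). Since 841 ≡ 1 (mod 4), (-1 / 841) = +1. Now have (1175 / 841).
Reduce the numerator: 1175 ≡ 334 (mod 841), so (1175 / 841) = (334 / 841).
Factor out 2: 334 = 2·167. Since 841 ≡ 1 (mod 8), (2 / 841) = +1. Now have (167 / 841).
841 ≡ 1 (mod 4), so quadratic reciprocity gives (167 / 841) = (841 / 167). Reduce: 841 ≡ 6 (mod 167). Now have (6 / 167).
Factor out 2: 6 = 2·3. Since 167 ≡ 7 (mod 8), (2 / 167) = +1. Now have (3 / 167).
Both 3 ≡ 3 and 167 ≡ 3 (mod 4), so reciprocity gives (3 / 167) = -(167 / 3). Reduce: 167 ≡ 2 (mod 3). Now have -(2 / 3).
Factor out 2: 2 = 2. Since 3 ≡ 3 (mod 8), (2 / 3) = -1. Now have (1 / 3).
(1 / 3) = 1. Collecting the sign factors: 1.

1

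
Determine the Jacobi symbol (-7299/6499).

1

(-7299/6499)
  = (5699/6499)    [-7299 ≡ 5699 mod 6499]
  = -(6499/5699)    [QR: both ≡ 3 mod 4, sign flips]
  = -(800/5699)    [6499 ≡ 800 mod 5699]
  = (25/5699)    [5699 ≡ 3 mod 8 ⇒ (2/5699)^5 = -1]
  = (5699/25)    [QR: 25 ≡ 1 mod 4, sign kept]
  = (24/25)    [5699 ≡ 24 mod 25]
  = (3/25)    [25 ≡ 1 mod 8 ⇒ (2/25)^3 = +1]
  = (25/3)    [QR: 25 ≡ 1 mod 4, sign kept]
  = (1/3)    [25 ≡ 1 mod 3]
  = 1    [(1/3) = 1]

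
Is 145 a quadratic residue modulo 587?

no

145 ≡ 1 (mod 4), so quadratic reciprocity gives (145|587) = (587|145). Reduce: 587 ≡ 7 (mod 145). Now have (7|145).
145 ≡ 1 (mod 4), so quadratic reciprocity gives (7|145) = (145|7). Reduce: 145 ≡ 5 (mod 7). Now have (5|7).
5 ≡ 1 (mod 4), so quadratic reciprocity gives (5|7) = (7|5). Reduce: 7 ≡ 2 (mod 5). Now have (2|5).
Factor out 2: 2 = 2. Since 5 ≡ 5 (mod 8), (2|5) = -1. Now have -(1|5).
(1|5) = 1. Collecting the sign factors: -1.
The Legendre symbol is -1, so x^2 ≡ 145 (mod 587) has no solution.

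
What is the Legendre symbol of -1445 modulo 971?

-1

(-1445/971)
  = (497/971)    [-1445 ≡ 497 mod 971]
  = (971/497)    [QR: 497 ≡ 1 mod 4, sign kept]
  = (474/497)    [971 ≡ 474 mod 497]
  = (237/497)    [497 ≡ 1 mod 8 ⇒ (2/497) = +1]
  = (497/237)    [QR: 237 ≡ 1 mod 4, sign kept]
  = (23/237)    [497 ≡ 23 mod 237]
  = (237/23)    [QR: 237 ≡ 1 mod 4, sign kept]
  = (7/23)    [237 ≡ 7 mod 23]
  = -(23/7)    [QR: both ≡ 3 mod 4, sign flips]
  = -(2/7)    [23 ≡ 2 mod 7]
  = -(1/7)    [7 ≡ 7 mod 8 ⇒ (2/7) = +1]
  = -1    [(1/7) = 1]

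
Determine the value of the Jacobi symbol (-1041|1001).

Reduce the numerator: -1041 ≡ 961 (mod 1001), so (-1041|1001) = (961|1001).
961 ≡ 1 (mod 4), so quadratic reciprocity gives (961|1001) = (1001|961). Reduce: 1001 ≡ 40 (mod 961). Now have (40|961).
Factor out 2: 40 = 2^3·5. Since 961 ≡ 1 (mod 8), (2|961) = +1, and (2|961)^3 = +1. Now have (5|961).
5 ≡ 1 (mod 4), so quadratic reciprocity gives (5|961) = (961|5). Reduce: 961 ≡ 1 (mod 5). Now have (1|5).
(1|5) = 1. Collecting the sign factors: 1.

1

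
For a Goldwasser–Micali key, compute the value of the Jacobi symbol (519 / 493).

-1

Reduce the numerator: 519 ≡ 26 (mod 493), so (519 / 493) = (26 / 493).
Factor out 2: 26 = 2·13. Since 493 ≡ 5 (mod 8), (2 / 493) = -1. Now have -(13 / 493).
13 ≡ 1 (mod 4), so quadratic reciprocity gives (13 / 493) = (493 / 13). Reduce: 493 ≡ 12 (mod 13). Now have -(12 / 13).
Factor out 2: 12 = 2^2·3. Since 13 ≡ 5 (mod 8), (2 / 13) = -1, and (2 / 13)^2 = +1. Now have -(3 / 13).
13 ≡ 1 (mod 4), so quadratic reciprocity gives (3 / 13) = (13 / 3). Reduce: 13 ≡ 1 (mod 3). Now have -(1 / 3).
(1 / 3) = 1. Collecting the sign factors: -1.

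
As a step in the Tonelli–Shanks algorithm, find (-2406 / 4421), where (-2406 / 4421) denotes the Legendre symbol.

(-2406 / 4421)
  = (2406 / 4421)    [4421 ≡ 1 mod 4 ⇒ (-1 / 4421) = +1]
  = -(1203 / 4421)    [4421 ≡ 5 mod 8 ⇒ (2 / 4421) = -1]
  = -(4421 / 1203)    [QR: 4421 ≡ 1 mod 4, sign kept]
  = -(812 / 1203)    [4421 ≡ 812 mod 1203]
  = -(203 / 1203)    [1203 ≡ 3 mod 8 ⇒ (2 / 1203)^2 = +1]
  = (1203 / 203)    [QR: both ≡ 3 mod 4, sign flips]
  = (188 / 203)    [1203 ≡ 188 mod 203]
  = (47 / 203)    [203 ≡ 3 mod 8 ⇒ (2 / 203)^2 = +1]
  = -(203 / 47)    [QR: both ≡ 3 mod 4, sign flips]
  = -(15 / 47)    [203 ≡ 15 mod 47]
  = (47 / 15)    [QR: both ≡ 3 mod 4, sign flips]
  = (2 / 15)    [47 ≡ 2 mod 15]
  = (1 / 15)    [15 ≡ 7 mod 8 ⇒ (2 / 15) = +1]
  = 1    [(1 / 15) = 1]

1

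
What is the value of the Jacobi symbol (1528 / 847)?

1

(1528 / 847)
  = (681 / 847)    [1528 ≡ 681 mod 847]
  = (847 / 681)    [QR: 681 ≡ 1 mod 4, sign kept]
  = (166 / 681)    [847 ≡ 166 mod 681]
  = (83 / 681)    [681 ≡ 1 mod 8 ⇒ (2 / 681) = +1]
  = (681 / 83)    [QR: 681 ≡ 1 mod 4, sign kept]
  = (17 / 83)    [681 ≡ 17 mod 83]
  = (83 / 17)    [QR: 17 ≡ 1 mod 4, sign kept]
  = (15 / 17)    [83 ≡ 15 mod 17]
  = (17 / 15)    [QR: 17 ≡ 1 mod 4, sign kept]
  = (2 / 15)    [17 ≡ 2 mod 15]
  = (1 / 15)    [15 ≡ 7 mod 8 ⇒ (2 / 15) = +1]
  = 1    [(1 / 15) = 1]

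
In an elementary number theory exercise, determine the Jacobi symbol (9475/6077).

Reduce the numerator: 9475 ≡ 3398 (mod 6077), so (9475/6077) = (3398/6077).
Factor out 2: 3398 = 2·1699. Since 6077 ≡ 5 (mod 8), (2/6077) = -1. Now have -(1699/6077).
6077 ≡ 1 (mod 4), so quadratic reciprocity gives (1699/6077) = (6077/1699). Reduce: 6077 ≡ 980 (mod 1699). Now have -(980/1699).
Factor out 2: 980 = 2^2·245. Since 1699 ≡ 3 (mod 8), (2/1699) = -1, and (2/1699)^2 = +1. Now have -(245/1699).
245 ≡ 1 (mod 4), so quadratic reciprocity gives (245/1699) = (1699/245). Reduce: 1699 ≡ 229 (mod 245). Now have -(229/245).
229 ≡ 1 (mod 4), so quadratic reciprocity gives (229/245) = (245/229). Reduce: 245 ≡ 16 (mod 229). Now have -(16/229).
Factor out 2: 16 = 2^4. Since 229 ≡ 5 (mod 8), (2/229) = -1, and (2/229)^4 = +1. Now have -(1/229).
(1/229) = 1. Collecting the sign factors: -1.

-1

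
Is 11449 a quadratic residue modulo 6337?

Reduce the numerator: 11449 ≡ 5112 (mod 6337), so (11449/6337) = (5112/6337).
Factor out 2: 5112 = 2^3·639. Since 6337 ≡ 1 (mod 8), (2/6337) = +1, and (2/6337)^3 = +1. Now have (639/6337).
6337 ≡ 1 (mod 4), so quadratic reciprocity gives (639/6337) = (6337/639). Reduce: 6337 ≡ 586 (mod 639). Now have (586/639).
Factor out 2: 586 = 2·293. Since 639 ≡ 7 (mod 8), (2/639) = +1. Now have (293/639).
293 ≡ 1 (mod 4), so quadratic reciprocity gives (293/639) = (639/293). Reduce: 639 ≡ 53 (mod 293). Now have (53/293).
53 ≡ 1 (mod 4), so quadratic reciprocity gives (53/293) = (293/53). Reduce: 293 ≡ 28 (mod 53). Now have (28/53).
Factor out 2: 28 = 2^2·7. Since 53 ≡ 5 (mod 8), (2/53) = -1, and (2/53)^2 = +1. Now have (7/53).
53 ≡ 1 (mod 4), so quadratic reciprocity gives (7/53) = (53/7). Reduce: 53 ≡ 4 (mod 7). Now have (4/7).
Factor out 2: 4 = 2^2. Since 7 ≡ 7 (mod 8), (2/7) = +1, and (2/7)^2 = +1. Now have (1/7).
(1/7) = 1. Collecting the sign factors: 1.
(11449/6337) = 1, and 6337 is prime, so 11449 is a quadratic residue mod 6337.

yes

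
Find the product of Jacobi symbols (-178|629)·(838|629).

By multiplicativity, (-178·838|629) = (-178|629)·(838|629).
First factor (-178|629):
(-178|629)
  = (451|629)    [-178 ≡ 451 mod 629]
  = (629|451)    [QR: 629 ≡ 1 mod 4, sign kept]
  = (178|451)    [629 ≡ 178 mod 451]
  = -(89|451)    [451 ≡ 3 mod 8 ⇒ (2|451) = -1]
  = -(451|89)    [QR: 89 ≡ 1 mod 4, sign kept]
  = -(6|89)    [451 ≡ 6 mod 89]
  = -(3|89)    [89 ≡ 1 mod 8 ⇒ (2|89) = +1]
  = -(89|3)    [QR: 89 ≡ 1 mod 4, sign kept]
  = -(2|3)    [89 ≡ 2 mod 3]
  = (1|3)    [3 ≡ 3 mod 8 ⇒ (2|3) = -1]
  = 1    [(1|3) = 1]
Second factor (838|629):
(838|629)
  = (209|629)    [838 ≡ 209 mod 629]
  = (629|209)    [QR: 209 ≡ 1 mod 4, sign kept]
  = (2|209)    [629 ≡ 2 mod 209]
  = (1|209)    [209 ≡ 1 mod 8 ⇒ (2|209) = +1]
  = 1    [(1|209) = 1]
Product: (1)·(1) = 1.

1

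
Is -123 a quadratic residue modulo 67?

no

Reduce the numerator: -123 ≡ 11 (mod 67), so (-123|67) = (11|67).
Both 11 ≡ 3 and 67 ≡ 3 (mod 4), so reciprocity gives (11|67) = -(67|11). Reduce: 67 ≡ 1 (mod 11). Now have -(1|11).
(1|11) = 1. Collecting the sign factors: -1.
(-123|67) = -1, and 67 is prime, so -123 is not a quadratic residue mod 67.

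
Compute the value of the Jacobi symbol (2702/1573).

-1

Reduce the numerator: 2702 ≡ 1129 (mod 1573), so (2702/1573) = (1129/1573).
1129 ≡ 1 (mod 4), so quadratic reciprocity gives (1129/1573) = (1573/1129). Reduce: 1573 ≡ 444 (mod 1129). Now have (444/1129).
Factor out 2: 444 = 2^2·111. Since 1129 ≡ 1 (mod 8), (2/1129) = +1, and (2/1129)^2 = +1. Now have (111/1129).
1129 ≡ 1 (mod 4), so quadratic reciprocity gives (111/1129) = (1129/111). Reduce: 1129 ≡ 19 (mod 111). Now have (19/111).
Both 19 ≡ 3 and 111 ≡ 3 (mod 4), so reciprocity gives (19/111) = -(111/19). Reduce: 111 ≡ 16 (mod 19). Now have -(16/19).
Factor out 2: 16 = 2^4. Since 19 ≡ 3 (mod 8), (2/19) = -1, and (2/19)^4 = +1. Now have -(1/19).
(1/19) = 1. Collecting the sign factors: -1.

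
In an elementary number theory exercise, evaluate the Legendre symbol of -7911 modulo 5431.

Reduce the numerator: -7911 ≡ 2951 (mod 5431), so (-7911/5431) = (2951/5431).
Both 2951 ≡ 3 and 5431 ≡ 3 (mod 4), so reciprocity gives (2951/5431) = -(5431/2951). Reduce: 5431 ≡ 2480 (mod 2951). Now have -(2480/2951).
Factor out 2: 2480 = 2^4·155. Since 2951 ≡ 7 (mod 8), (2/2951) = +1, and (2/2951)^4 = +1. Now have -(155/2951).
Both 155 ≡ 3 and 2951 ≡ 3 (mod 4), so reciprocity gives (155/2951) = -(2951/155). Reduce: 2951 ≡ 6 (mod 155). Now have (6/155).
Factor out 2: 6 = 2·3. Since 155 ≡ 3 (mod 8), (2/155) = -1. Now have -(3/155).
Both 3 ≡ 3 and 155 ≡ 3 (mod 4), so reciprocity gives (3/155) = -(155/3). Reduce: 155 ≡ 2 (mod 3). Now have (2/3).
Factor out 2: 2 = 2. Since 3 ≡ 3 (mod 8), (2/3) = -1. Now have -(1/3).
(1/3) = 1. Collecting the sign factors: -1.

-1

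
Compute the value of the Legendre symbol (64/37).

1

(64/37)
  = (27/37)    [64 ≡ 27 mod 37]
  = (37/27)    [QR: 37 ≡ 1 mod 4, sign kept]
  = (10/27)    [37 ≡ 10 mod 27]
  = -(5/27)    [27 ≡ 3 mod 8 ⇒ (2/27) = -1]
  = -(27/5)    [QR: 5 ≡ 1 mod 4, sign kept]
  = -(2/5)    [27 ≡ 2 mod 5]
  = (1/5)    [5 ≡ 5 mod 8 ⇒ (2/5) = -1]
  = 1    [(1/5) = 1]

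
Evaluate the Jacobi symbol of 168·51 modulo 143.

By multiplicativity, (168·51/143) = (168/143)·(51/143).
First factor (168/143):
Reduce the numerator: 168 ≡ 25 (mod 143), so (168/143) = (25/143).
25 ≡ 1 (mod 4), so quadratic reciprocity gives (25/143) = (143/25). Reduce: 143 ≡ 18 (mod 25). Now have (18/25).
Factor out 2: 18 = 2·9. Since 25 ≡ 1 (mod 8), (2/25) = +1. Now have (9/25).
9 ≡ 1 (mod 4), so quadratic reciprocity gives (9/25) = (25/9). Reduce: 25 ≡ 7 (mod 9). Now have (7/9).
9 ≡ 1 (mod 4), so quadratic reciprocity gives (7/9) = (9/7). Reduce: 9 ≡ 2 (mod 7). Now have (2/7).
Factor out 2: 2 = 2. Since 7 ≡ 7 (mod 8), (2/7) = +1. Now have (1/7).
(1/7) = 1. Collecting the sign factors: 1.
Second factor (51/143):
Both 51 ≡ 3 and 143 ≡ 3 (mod 4), so reciprocity gives (51/143) = -(143/51). Reduce: 143 ≡ 41 (mod 51). Now have -(41/51).
41 ≡ 1 (mod 4), so quadratic reciprocity gives (41/51) = (51/41). Reduce: 51 ≡ 10 (mod 41). Now have -(10/41).
Factor out 2: 10 = 2·5. Since 41 ≡ 1 (mod 8), (2/41) = +1. Now have -(5/41).
5 ≡ 1 (mod 4), so quadratic reciprocity gives (5/41) = (41/5). Reduce: 41 ≡ 1 (mod 5). Now have -(1/5).
(1/5) = 1. Collecting the sign factors: -1.
Product: (1)·(-1) = -1.

-1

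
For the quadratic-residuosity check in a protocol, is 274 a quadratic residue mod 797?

(274/797)
  = -(137/797)    [797 ≡ 5 mod 8 ⇒ (2/797) = -1]
  = -(797/137)    [QR: 137 ≡ 1 mod 4, sign kept]
  = -(112/137)    [797 ≡ 112 mod 137]
  = -(7/137)    [137 ≡ 1 mod 8 ⇒ (2/137)^4 = +1]
  = -(137/7)    [QR: 137 ≡ 1 mod 4, sign kept]
  = -(4/7)    [137 ≡ 4 mod 7]
  = -(1/7)    [7 ≡ 7 mod 8 ⇒ (2/7)^2 = +1]
  = -1    [(1/7) = 1]
The Legendre symbol is -1, so x^2 ≡ 274 (mod 797) has no solution.

no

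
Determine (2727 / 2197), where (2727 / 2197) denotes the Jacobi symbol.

1

(2727 / 2197)
  = (530 / 2197)    [2727 ≡ 530 mod 2197]
  = -(265 / 2197)    [2197 ≡ 5 mod 8 ⇒ (2 / 2197) = -1]
  = -(2197 / 265)    [QR: 265 ≡ 1 mod 4, sign kept]
  = -(77 / 265)    [2197 ≡ 77 mod 265]
  = -(265 / 77)    [QR: 77 ≡ 1 mod 4, sign kept]
  = -(34 / 77)    [265 ≡ 34 mod 77]
  = (17 / 77)    [77 ≡ 5 mod 8 ⇒ (2 / 77) = -1]
  = (77 / 17)    [QR: 17 ≡ 1 mod 4, sign kept]
  = (9 / 17)    [77 ≡ 9 mod 17]
  = (17 / 9)    [QR: 9 ≡ 1 mod 4, sign kept]
  = (8 / 9)    [17 ≡ 8 mod 9]
  = (1 / 9)    [9 ≡ 1 mod 8 ⇒ (2 / 9)^3 = +1]
  = 1    [(1 / 9) = 1]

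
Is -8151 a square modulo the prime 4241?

yes

Pull out -1: (-8151|4241) = (-1|4241)·(8151|4241). Since 4241 ≡ 1 (mod 4), (-1|4241) = +1. Now have (8151|4241).
Reduce the numerator: 8151 ≡ 3910 (mod 4241), so (8151|4241) = (3910|4241).
Factor out 2: 3910 = 2·1955. Since 4241 ≡ 1 (mod 8), (2|4241) = +1. Now have (1955|4241).
4241 ≡ 1 (mod 4), so quadratic reciprocity gives (1955|4241) = (4241|1955). Reduce: 4241 ≡ 331 (mod 1955). Now have (331|1955).
Both 331 ≡ 3 and 1955 ≡ 3 (mod 4), so reciprocity gives (331|1955) = -(1955|331). Reduce: 1955 ≡ 300 (mod 331). Now have -(300|331).
Factor out 2: 300 = 2^2·75. Since 331 ≡ 3 (mod 8), (2|331) = -1, and (2|331)^2 = +1. Now have -(75|331).
Both 75 ≡ 3 and 331 ≡ 3 (mod 4), so reciprocity gives (75|331) = -(331|75). Reduce: 331 ≡ 31 (mod 75). Now have (31|75).
Both 31 ≡ 3 and 75 ≡ 3 (mod 4), so reciprocity gives (31|75) = -(75|31). Reduce: 75 ≡ 13 (mod 31). Now have -(13|31).
13 ≡ 1 (mod 4), so quadratic reciprocity gives (13|31) = (31|13). Reduce: 31 ≡ 5 (mod 13). Now have -(5|13).
5 ≡ 1 (mod 4), so quadratic reciprocity gives (5|13) = (13|5). Reduce: 13 ≡ 3 (mod 5). Now have -(3|5).
5 ≡ 1 (mod 4), so quadratic reciprocity gives (3|5) = (5|3). Reduce: 5 ≡ 2 (mod 3). Now have -(2|3).
Factor out 2: 2 = 2. Since 3 ≡ 3 (mod 8), (2|3) = -1. Now have (1|3).
(1|3) = 1. Collecting the sign factors: 1.
(-8151|4241) = 1, and 4241 is prime, so -8151 is a quadratic residue mod 4241.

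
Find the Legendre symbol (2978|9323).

-1

(2978|9323)
  = -(1489|9323)    [9323 ≡ 3 mod 8 ⇒ (2|9323) = -1]
  = -(9323|1489)    [QR: 1489 ≡ 1 mod 4, sign kept]
  = -(389|1489)    [9323 ≡ 389 mod 1489]
  = -(1489|389)    [QR: 389 ≡ 1 mod 4, sign kept]
  = -(322|389)    [1489 ≡ 322 mod 389]
  = (161|389)    [389 ≡ 5 mod 8 ⇒ (2|389) = -1]
  = (389|161)    [QR: 161 ≡ 1 mod 4, sign kept]
  = (67|161)    [389 ≡ 67 mod 161]
  = (161|67)    [QR: 161 ≡ 1 mod 4, sign kept]
  = (27|67)    [161 ≡ 27 mod 67]
  = -(67|27)    [QR: both ≡ 3 mod 4, sign flips]
  = -(13|27)    [67 ≡ 13 mod 27]
  = -(27|13)    [QR: 13 ≡ 1 mod 4, sign kept]
  = -(1|13)    [27 ≡ 1 mod 13]
  = -1    [(1|13) = 1]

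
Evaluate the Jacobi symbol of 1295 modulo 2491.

1

Both 1295 ≡ 3 and 2491 ≡ 3 (mod 4), so reciprocity gives (1295/2491) = -(2491/1295). Reduce: 2491 ≡ 1196 (mod 1295). Now have -(1196/1295).
Factor out 2: 1196 = 2^2·299. Since 1295 ≡ 7 (mod 8), (2/1295) = +1, and (2/1295)^2 = +1. Now have -(299/1295).
Both 299 ≡ 3 and 1295 ≡ 3 (mod 4), so reciprocity gives (299/1295) = -(1295/299). Reduce: 1295 ≡ 99 (mod 299). Now have (99/299).
Both 99 ≡ 3 and 299 ≡ 3 (mod 4), so reciprocity gives (99/299) = -(299/99). Reduce: 299 ≡ 2 (mod 99). Now have -(2/99).
Factor out 2: 2 = 2. Since 99 ≡ 3 (mod 8), (2/99) = -1. Now have (1/99).
(1/99) = 1. Collecting the sign factors: 1.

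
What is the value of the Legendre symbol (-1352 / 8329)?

1

Reduce the numerator: -1352 ≡ 6977 (mod 8329), so (-1352 / 8329) = (6977 / 8329).
6977 ≡ 1 (mod 4), so quadratic reciprocity gives (6977 / 8329) = (8329 / 6977). Reduce: 8329 ≡ 1352 (mod 6977). Now have (1352 / 6977).
Factor out 2: 1352 = 2^3·169. Since 6977 ≡ 1 (mod 8), (2 / 6977) = +1, and (2 / 6977)^3 = +1. Now have (169 / 6977).
169 ≡ 1 (mod 4), so quadratic reciprocity gives (169 / 6977) = (6977 / 169). Reduce: 6977 ≡ 48 (mod 169). Now have (48 / 169).
Factor out 2: 48 = 2^4·3. Since 169 ≡ 1 (mod 8), (2 / 169) = +1, and (2 / 169)^4 = +1. Now have (3 / 169).
169 ≡ 1 (mod 4), so quadratic reciprocity gives (3 / 169) = (169 / 3). Reduce: 169 ≡ 1 (mod 3). Now have (1 / 3).
(1 / 3) = 1. Collecting the sign factors: 1.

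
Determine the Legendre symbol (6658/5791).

-1

Reduce the numerator: 6658 ≡ 867 (mod 5791), so (6658/5791) = (867/5791).
Both 867 ≡ 3 and 5791 ≡ 3 (mod 4), so reciprocity gives (867/5791) = -(5791/867). Reduce: 5791 ≡ 589 (mod 867). Now have -(589/867).
589 ≡ 1 (mod 4), so quadratic reciprocity gives (589/867) = (867/589). Reduce: 867 ≡ 278 (mod 589). Now have -(278/589).
Factor out 2: 278 = 2·139. Since 589 ≡ 5 (mod 8), (2/589) = -1. Now have (139/589).
589 ≡ 1 (mod 4), so quadratic reciprocity gives (139/589) = (589/139). Reduce: 589 ≡ 33 (mod 139). Now have (33/139).
33 ≡ 1 (mod 4), so quadratic reciprocity gives (33/139) = (139/33). Reduce: 139 ≡ 7 (mod 33). Now have (7/33).
33 ≡ 1 (mod 4), so quadratic reciprocity gives (7/33) = (33/7). Reduce: 33 ≡ 5 (mod 7). Now have (5/7).
5 ≡ 1 (mod 4), so quadratic reciprocity gives (5/7) = (7/5). Reduce: 7 ≡ 2 (mod 5). Now have (2/5).
Factor out 2: 2 = 2. Since 5 ≡ 5 (mod 8), (2/5) = -1. Now have -(1/5).
(1/5) = 1. Collecting the sign factors: -1.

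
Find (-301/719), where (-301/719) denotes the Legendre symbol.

1

(-301/719)
  = (418/719)    [-301 ≡ 418 mod 719]
  = (209/719)    [719 ≡ 7 mod 8 ⇒ (2/719) = +1]
  = (719/209)    [QR: 209 ≡ 1 mod 4, sign kept]
  = (92/209)    [719 ≡ 92 mod 209]
  = (23/209)    [209 ≡ 1 mod 8 ⇒ (2/209)^2 = +1]
  = (209/23)    [QR: 209 ≡ 1 mod 4, sign kept]
  = (2/23)    [209 ≡ 2 mod 23]
  = (1/23)    [23 ≡ 7 mod 8 ⇒ (2/23) = +1]
  = 1    [(1/23) = 1]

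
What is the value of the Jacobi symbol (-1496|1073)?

-1

Pull out -1: (-1496|1073) = (-1|1073)·(1496|1073). Since 1073 ≡ 1 (mod 4), (-1|1073) = +1. Now have (1496|1073).
Reduce the numerator: 1496 ≡ 423 (mod 1073), so (1496|1073) = (423|1073).
1073 ≡ 1 (mod 4), so quadratic reciprocity gives (423|1073) = (1073|423). Reduce: 1073 ≡ 227 (mod 423). Now have (227|423).
Both 227 ≡ 3 and 423 ≡ 3 (mod 4), so reciprocity gives (227|423) = -(423|227). Reduce: 423 ≡ 196 (mod 227). Now have -(196|227).
Factor out 2: 196 = 2^2·49. Since 227 ≡ 3 (mod 8), (2|227) = -1, and (2|227)^2 = +1. Now have -(49|227).
49 ≡ 1 (mod 4), so quadratic reciprocity gives (49|227) = (227|49). Reduce: 227 ≡ 31 (mod 49). Now have -(31|49).
49 ≡ 1 (mod 4), so quadratic reciprocity gives (31|49) = (49|31). Reduce: 49 ≡ 18 (mod 31). Now have -(18|31).
Factor out 2: 18 = 2·9. Since 31 ≡ 7 (mod 8), (2|31) = +1. Now have -(9|31).
9 ≡ 1 (mod 4), so quadratic reciprocity gives (9|31) = (31|9). Reduce: 31 ≡ 4 (mod 9). Now have -(4|9).
Factor out 2: 4 = 2^2. Since 9 ≡ 1 (mod 8), (2|9) = +1, and (2|9)^2 = +1. Now have -(1|9).
(1|9) = 1. Collecting the sign factors: -1.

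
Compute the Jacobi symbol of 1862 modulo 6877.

1

(1862|6877)
  = -(931|6877)    [6877 ≡ 5 mod 8 ⇒ (2|6877) = -1]
  = -(6877|931)    [QR: 6877 ≡ 1 mod 4, sign kept]
  = -(360|931)    [6877 ≡ 360 mod 931]
  = (45|931)    [931 ≡ 3 mod 8 ⇒ (2|931)^3 = -1]
  = (931|45)    [QR: 45 ≡ 1 mod 4, sign kept]
  = (31|45)    [931 ≡ 31 mod 45]
  = (45|31)    [QR: 45 ≡ 1 mod 4, sign kept]
  = (14|31)    [45 ≡ 14 mod 31]
  = (7|31)    [31 ≡ 7 mod 8 ⇒ (2|31) = +1]
  = -(31|7)    [QR: both ≡ 3 mod 4, sign flips]
  = -(3|7)    [31 ≡ 3 mod 7]
  = (7|3)    [QR: both ≡ 3 mod 4, sign flips]
  = (1|3)    [7 ≡ 1 mod 3]
  = 1    [(1|3) = 1]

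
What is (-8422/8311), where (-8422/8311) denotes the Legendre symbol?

-1

(-8422/8311)
  = -(8422/8311)    [8311 ≡ 3 mod 4 ⇒ (-1/8311) = -1]
  = -(111/8311)    [8422 ≡ 111 mod 8311]
  = (8311/111)    [QR: both ≡ 3 mod 4, sign flips]
  = (97/111)    [8311 ≡ 97 mod 111]
  = (111/97)    [QR: 97 ≡ 1 mod 4, sign kept]
  = (14/97)    [111 ≡ 14 mod 97]
  = (7/97)    [97 ≡ 1 mod 8 ⇒ (2/97) = +1]
  = (97/7)    [QR: 97 ≡ 1 mod 4, sign kept]
  = (6/7)    [97 ≡ 6 mod 7]
  = (3/7)    [7 ≡ 7 mod 8 ⇒ (2/7) = +1]
  = -(7/3)    [QR: both ≡ 3 mod 4, sign flips]
  = -(1/3)    [7 ≡ 1 mod 3]
  = -1    [(1/3) = 1]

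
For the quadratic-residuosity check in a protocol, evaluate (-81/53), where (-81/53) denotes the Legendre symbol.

(-81/53)
  = (25/53)    [-81 ≡ 25 mod 53]
  = (53/25)    [QR: 25 ≡ 1 mod 4, sign kept]
  = (3/25)    [53 ≡ 3 mod 25]
  = (25/3)    [QR: 25 ≡ 1 mod 4, sign kept]
  = (1/3)    [25 ≡ 1 mod 3]
  = 1    [(1/3) = 1]

1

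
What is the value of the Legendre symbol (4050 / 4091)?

-1

(4050 / 4091)
  = -(2025 / 4091)    [4091 ≡ 3 mod 8 ⇒ (2 / 4091) = -1]
  = -(4091 / 2025)    [QR: 2025 ≡ 1 mod 4, sign kept]
  = -(41 / 2025)    [4091 ≡ 41 mod 2025]
  = -(2025 / 41)    [QR: 41 ≡ 1 mod 4, sign kept]
  = -(16 / 41)    [2025 ≡ 16 mod 41]
  = -(1 / 41)    [41 ≡ 1 mod 8 ⇒ (2 / 41)^4 = +1]
  = -1    [(1 / 41) = 1]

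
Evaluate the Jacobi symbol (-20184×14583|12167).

By multiplicativity, (-20184·14583|12167) = (-20184|12167)·(14583|12167).
First factor (-20184|12167):
(-20184|12167)
  = -(20184|12167)    [12167 ≡ 3 mod 4 ⇒ (-1|12167) = -1]
  = -(8017|12167)    [20184 ≡ 8017 mod 12167]
  = -(12167|8017)    [QR: 8017 ≡ 1 mod 4, sign kept]
  = -(4150|8017)    [12167 ≡ 4150 mod 8017]
  = -(2075|8017)    [8017 ≡ 1 mod 8 ⇒ (2|8017) = +1]
  = -(8017|2075)    [QR: 8017 ≡ 1 mod 4, sign kept]
  = -(1792|2075)    [8017 ≡ 1792 mod 2075]
  = -(7|2075)    [2075 ≡ 3 mod 8 ⇒ (2|2075)^8 = +1]
  = (2075|7)    [QR: both ≡ 3 mod 4, sign flips]
  = (3|7)    [2075 ≡ 3 mod 7]
  = -(7|3)    [QR: both ≡ 3 mod 4, sign flips]
  = -(1|3)    [7 ≡ 1 mod 3]
  = -1    [(1|3) = 1]
Second factor (14583|12167):
(14583|12167)
  = (2416|12167)    [14583 ≡ 2416 mod 12167]
  = (151|12167)    [12167 ≡ 7 mod 8 ⇒ (2|12167)^4 = +1]
  = -(12167|151)    [QR: both ≡ 3 mod 4, sign flips]
  = -(87|151)    [12167 ≡ 87 mod 151]
  = (151|87)    [QR: both ≡ 3 mod 4, sign flips]
  = (64|87)    [151 ≡ 64 mod 87]
  = (1|87)    [87 ≡ 7 mod 8 ⇒ (2|87)^6 = +1]
  = 1    [(1|87) = 1]
Product: (-1)·(1) = -1.

-1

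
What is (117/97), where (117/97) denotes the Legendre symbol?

-1

Reduce the numerator: 117 ≡ 20 (mod 97), so (117/97) = (20/97).
Factor out 2: 20 = 2^2·5. Since 97 ≡ 1 (mod 8), (2/97) = +1, and (2/97)^2 = +1. Now have (5/97).
5 ≡ 1 (mod 4), so quadratic reciprocity gives (5/97) = (97/5). Reduce: 97 ≡ 2 (mod 5). Now have (2/5).
Factor out 2: 2 = 2. Since 5 ≡ 5 (mod 8), (2/5) = -1. Now have -(1/5).
(1/5) = 1. Collecting the sign factors: -1.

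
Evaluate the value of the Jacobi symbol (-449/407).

Reduce the numerator: -449 ≡ 365 (mod 407), so (-449/407) = (365/407).
365 ≡ 1 (mod 4), so quadratic reciprocity gives (365/407) = (407/365). Reduce: 407 ≡ 42 (mod 365). Now have (42/365).
Factor out 2: 42 = 2·21. Since 365 ≡ 5 (mod 8), (2/365) = -1. Now have -(21/365).
21 ≡ 1 (mod 4), so quadratic reciprocity gives (21/365) = (365/21). Reduce: 365 ≡ 8 (mod 21). Now have -(8/21).
Factor out 2: 8 = 2^3. Since 21 ≡ 5 (mod 8), (2/21) = -1, and (2/21)^3 = -1. Now have (1/21).
(1/21) = 1. Collecting the sign factors: 1.

1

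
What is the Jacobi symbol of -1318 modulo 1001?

-1

Pull out -1: (-1318 / 1001) = (-1 / 1001)·(1318 / 1001). Since 1001 ≡ 1 (mod 4), (-1 / 1001) = +1. Now have (1318 / 1001).
Reduce the numerator: 1318 ≡ 317 (mod 1001), so (1318 / 1001) = (317 / 1001).
317 ≡ 1 (mod 4), so quadratic reciprocity gives (317 / 1001) = (1001 / 317). Reduce: 1001 ≡ 50 (mod 317). Now have (50 / 317).
Factor out 2: 50 = 2·25. Since 317 ≡ 5 (mod 8), (2 / 317) = -1. Now have -(25 / 317).
25 ≡ 1 (mod 4), so quadratic reciprocity gives (25 / 317) = (317 / 25). Reduce: 317 ≡ 17 (mod 25). Now have -(17 / 25).
17 ≡ 1 (mod 4), so quadratic reciprocity gives (17 / 25) = (25 / 17). Reduce: 25 ≡ 8 (mod 17). Now have -(8 / 17).
Factor out 2: 8 = 2^3. Since 17 ≡ 1 (mod 8), (2 / 17) = +1, and (2 / 17)^3 = +1. Now have -(1 / 17).
(1 / 17) = 1. Collecting the sign factors: -1.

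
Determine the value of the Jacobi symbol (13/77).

1

13 ≡ 1 (mod 4), so quadratic reciprocity gives (13/77) = (77/13). Reduce: 77 ≡ 12 (mod 13). Now have (12/13).
Factor out 2: 12 = 2^2·3. Since 13 ≡ 5 (mod 8), (2/13) = -1, and (2/13)^2 = +1. Now have (3/13).
13 ≡ 1 (mod 4), so quadratic reciprocity gives (3/13) = (13/3). Reduce: 13 ≡ 1 (mod 3). Now have (1/3).
(1/3) = 1. Collecting the sign factors: 1.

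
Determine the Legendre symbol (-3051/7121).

Pull out -1: (-3051/7121) = (-1/7121)·(3051/7121). Since 7121 ≡ 1 (mod 4), (-1/7121) = +1. Now have (3051/7121).
7121 ≡ 1 (mod 4), so quadratic reciprocity gives (3051/7121) = (7121/3051). Reduce: 7121 ≡ 1019 (mod 3051). Now have (1019/3051).
Both 1019 ≡ 3 and 3051 ≡ 3 (mod 4), so reciprocity gives (1019/3051) = -(3051/1019). Reduce: 3051 ≡ 1013 (mod 1019). Now have -(1013/1019).
1013 ≡ 1 (mod 4), so quadratic reciprocity gives (1013/1019) = (1019/1013). Reduce: 1019 ≡ 6 (mod 1013). Now have -(6/1013).
Factor out 2: 6 = 2·3. Since 1013 ≡ 5 (mod 8), (2/1013) = -1. Now have (3/1013).
1013 ≡ 1 (mod 4), so quadratic reciprocity gives (3/1013) = (1013/3). Reduce: 1013 ≡ 2 (mod 3). Now have (2/3).
Factor out 2: 2 = 2. Since 3 ≡ 3 (mod 8), (2/3) = -1. Now have -(1/3).
(1/3) = 1. Collecting the sign factors: -1.

-1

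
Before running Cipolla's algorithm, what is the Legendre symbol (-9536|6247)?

1

(-9536|6247)
  = -(9536|6247)    [6247 ≡ 3 mod 4 ⇒ (-1|6247) = -1]
  = -(3289|6247)    [9536 ≡ 3289 mod 6247]
  = -(6247|3289)    [QR: 3289 ≡ 1 mod 4, sign kept]
  = -(2958|3289)    [6247 ≡ 2958 mod 3289]
  = -(1479|3289)    [3289 ≡ 1 mod 8 ⇒ (2|3289) = +1]
  = -(3289|1479)    [QR: 3289 ≡ 1 mod 4, sign kept]
  = -(331|1479)    [3289 ≡ 331 mod 1479]
  = (1479|331)    [QR: both ≡ 3 mod 4, sign flips]
  = (155|331)    [1479 ≡ 155 mod 331]
  = -(331|155)    [QR: both ≡ 3 mod 4, sign flips]
  = -(21|155)    [331 ≡ 21 mod 155]
  = -(155|21)    [QR: 21 ≡ 1 mod 4, sign kept]
  = -(8|21)    [155 ≡ 8 mod 21]
  = (1|21)    [21 ≡ 5 mod 8 ⇒ (2|21)^3 = -1]
  = 1    [(1|21) = 1]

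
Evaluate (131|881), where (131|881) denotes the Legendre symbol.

881 ≡ 1 (mod 4), so quadratic reciprocity gives (131|881) = (881|131). Reduce: 881 ≡ 95 (mod 131). Now have (95|131).
Both 95 ≡ 3 and 131 ≡ 3 (mod 4), so reciprocity gives (95|131) = -(131|95). Reduce: 131 ≡ 36 (mod 95). Now have -(36|95).
Factor out 2: 36 = 2^2·9. Since 95 ≡ 7 (mod 8), (2|95) = +1, and (2|95)^2 = +1. Now have -(9|95).
9 ≡ 1 (mod 4), so quadratic reciprocity gives (9|95) = (95|9). Reduce: 95 ≡ 5 (mod 9). Now have -(5|9).
5 ≡ 1 (mod 4), so quadratic reciprocity gives (5|9) = (9|5). Reduce: 9 ≡ 4 (mod 5). Now have -(4|5).
Factor out 2: 4 = 2^2. Since 5 ≡ 5 (mod 8), (2|5) = -1, and (2|5)^2 = +1. Now have -(1|5).
(1|5) = 1. Collecting the sign factors: -1.

-1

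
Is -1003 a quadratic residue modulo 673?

(-1003|673)
  = (1003|673)    [673 ≡ 1 mod 4 ⇒ (-1|673) = +1]
  = (330|673)    [1003 ≡ 330 mod 673]
  = (165|673)    [673 ≡ 1 mod 8 ⇒ (2|673) = +1]
  = (673|165)    [QR: 165 ≡ 1 mod 4, sign kept]
  = (13|165)    [673 ≡ 13 mod 165]
  = (165|13)    [QR: 13 ≡ 1 mod 4, sign kept]
  = (9|13)    [165 ≡ 9 mod 13]
  = (13|9)    [QR: 9 ≡ 1 mod 4, sign kept]
  = (4|9)    [13 ≡ 4 mod 9]
  = (1|9)    [9 ≡ 1 mod 8 ⇒ (2|9)^2 = +1]
  = 1    [(1|9) = 1]
(-1003|673) = 1, and 673 is prime, so -1003 is a quadratic residue mod 673.

yes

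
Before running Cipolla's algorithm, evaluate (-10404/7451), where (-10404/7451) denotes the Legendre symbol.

-1

Pull out -1: (-10404/7451) = (-1/7451)·(10404/7451). Since 7451 ≡ 3 (mod 4), (-1/7451) = -1. Now have -(10404/7451).
Reduce the numerator: 10404 ≡ 2953 (mod 7451), so (10404/7451) = (2953/7451).
2953 ≡ 1 (mod 4), so quadratic reciprocity gives (2953/7451) = (7451/2953). Reduce: 7451 ≡ 1545 (mod 2953). Now have -(1545/2953).
1545 ≡ 1 (mod 4), so quadratic reciprocity gives (1545/2953) = (2953/1545). Reduce: 2953 ≡ 1408 (mod 1545). Now have -(1408/1545).
Factor out 2: 1408 = 2^7·11. Since 1545 ≡ 1 (mod 8), (2/1545) = +1, and (2/1545)^7 = +1. Now have -(11/1545).
1545 ≡ 1 (mod 4), so quadratic reciprocity gives (11/1545) = (1545/11). Reduce: 1545 ≡ 5 (mod 11). Now have -(5/11).
5 ≡ 1 (mod 4), so quadratic reciprocity gives (5/11) = (11/5). Reduce: 11 ≡ 1 (mod 5). Now have -(1/5).
(1/5) = 1. Collecting the sign factors: -1.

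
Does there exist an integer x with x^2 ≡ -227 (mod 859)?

no

(-227/859)
  = (632/859)    [-227 ≡ 632 mod 859]
  = -(79/859)    [859 ≡ 3 mod 8 ⇒ (2/859)^3 = -1]
  = (859/79)    [QR: both ≡ 3 mod 4, sign flips]
  = (69/79)    [859 ≡ 69 mod 79]
  = (79/69)    [QR: 69 ≡ 1 mod 4, sign kept]
  = (10/69)    [79 ≡ 10 mod 69]
  = -(5/69)    [69 ≡ 5 mod 8 ⇒ (2/69) = -1]
  = -(69/5)    [QR: 5 ≡ 1 mod 4, sign kept]
  = -(4/5)    [69 ≡ 4 mod 5]
  = -(1/5)    [5 ≡ 5 mod 8 ⇒ (2/5)^2 = +1]
  = -1    [(1/5) = 1]
The Legendre symbol is -1, so x^2 ≡ -227 (mod 859) has no solution.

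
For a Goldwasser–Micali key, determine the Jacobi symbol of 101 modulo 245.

1

(101 / 245)
  = (245 / 101)    [QR: 101 ≡ 1 mod 4, sign kept]
  = (43 / 101)    [245 ≡ 43 mod 101]
  = (101 / 43)    [QR: 101 ≡ 1 mod 4, sign kept]
  = (15 / 43)    [101 ≡ 15 mod 43]
  = -(43 / 15)    [QR: both ≡ 3 mod 4, sign flips]
  = -(13 / 15)    [43 ≡ 13 mod 15]
  = -(15 / 13)    [QR: 13 ≡ 1 mod 4, sign kept]
  = -(2 / 13)    [15 ≡ 2 mod 13]
  = (1 / 13)    [13 ≡ 5 mod 8 ⇒ (2 / 13) = -1]
  = 1    [(1 / 13) = 1]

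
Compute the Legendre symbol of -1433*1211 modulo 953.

1

By multiplicativity, (-1433·1211|953) = (-1433|953)·(1211|953).
First factor (-1433|953):
(-1433|953)
  = (473|953)    [-1433 ≡ 473 mod 953]
  = (953|473)    [QR: 473 ≡ 1 mod 4, sign kept]
  = (7|473)    [953 ≡ 7 mod 473]
  = (473|7)    [QR: 473 ≡ 1 mod 4, sign kept]
  = (4|7)    [473 ≡ 4 mod 7]
  = (1|7)    [7 ≡ 7 mod 8 ⇒ (2|7)^2 = +1]
  = 1    [(1|7) = 1]
Second factor (1211|953):
(1211|953)
  = (258|953)    [1211 ≡ 258 mod 953]
  = (129|953)    [953 ≡ 1 mod 8 ⇒ (2|953) = +1]
  = (953|129)    [QR: 129 ≡ 1 mod 4, sign kept]
  = (50|129)    [953 ≡ 50 mod 129]
  = (25|129)    [129 ≡ 1 mod 8 ⇒ (2|129) = +1]
  = (129|25)    [QR: 25 ≡ 1 mod 4, sign kept]
  = (4|25)    [129 ≡ 4 mod 25]
  = (1|25)    [25 ≡ 1 mod 8 ⇒ (2|25)^2 = +1]
  = 1    [(1|25) = 1]
Product: (1)·(1) = 1.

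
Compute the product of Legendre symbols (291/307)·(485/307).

By multiplicativity, (291·485/307) = (291/307)·(485/307).
First factor (291/307):
Both 291 ≡ 3 and 307 ≡ 3 (mod 4), so reciprocity gives (291/307) = -(307/291). Reduce: 307 ≡ 16 (mod 291). Now have -(16/291).
Factor out 2: 16 = 2^4. Since 291 ≡ 3 (mod 8), (2/291) = -1, and (2/291)^4 = +1. Now have -(1/291).
(1/291) = 1. Collecting the sign factors: -1.
Second factor (485/307):
Reduce the numerator: 485 ≡ 178 (mod 307), so (485/307) = (178/307).
Factor out 2: 178 = 2·89. Since 307 ≡ 3 (mod 8), (2/307) = -1. Now have -(89/307).
89 ≡ 1 (mod 4), so quadratic reciprocity gives (89/307) = (307/89). Reduce: 307 ≡ 40 (mod 89). Now have -(40/89).
Factor out 2: 40 = 2^3·5. Since 89 ≡ 1 (mod 8), (2/89) = +1, and (2/89)^3 = +1. Now have -(5/89).
5 ≡ 1 (mod 4), so quadratic reciprocity gives (5/89) = (89/5). Reduce: 89 ≡ 4 (mod 5). Now have -(4/5).
Factor out 2: 4 = 2^2. Since 5 ≡ 5 (mod 8), (2/5) = -1, and (2/5)^2 = +1. Now have -(1/5).
(1/5) = 1. Collecting the sign factors: -1.
Product: (-1)·(-1) = 1.

1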